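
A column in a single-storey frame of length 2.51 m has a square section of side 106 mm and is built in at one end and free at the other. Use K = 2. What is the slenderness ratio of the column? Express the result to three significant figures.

λ ≈ 164

I = a⁴/12 = 106⁴/12 = 1.052×10^7 mm⁴
A = 1.124×10^4 mm²;  r_min = √(I/A) = √(1.052×10^7/1.124×10^4) = 30.60 mm
L_e = K·L = 2 × 2.51 m = 5.020 m = 5020.0 mm
λ = L_e / r_min = 5020.0 / 30.60 = 164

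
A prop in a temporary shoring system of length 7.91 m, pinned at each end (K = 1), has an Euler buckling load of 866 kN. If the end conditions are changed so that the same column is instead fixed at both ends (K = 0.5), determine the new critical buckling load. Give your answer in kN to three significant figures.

P_cr ∝ 1/K², so P_cr,new = P_cr,old × (K_old/K_new)² = 866 × (1/0.5)²
= 866 × 4.000 = 3460 kN

P_cr ≈ 3460 kN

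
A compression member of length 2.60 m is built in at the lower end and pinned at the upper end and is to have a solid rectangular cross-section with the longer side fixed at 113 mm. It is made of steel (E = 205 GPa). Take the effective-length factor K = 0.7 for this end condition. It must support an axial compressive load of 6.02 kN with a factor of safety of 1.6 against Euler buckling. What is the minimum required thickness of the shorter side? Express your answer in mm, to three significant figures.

b ≈ 11.9 mm

Required P_cr = n·P = 1.6 × 6.02 = 9.632 kN
L_e = K·L = 0.7 × 2.60 = 1.820 m
Required I = P_cr·L_e²/(π²E) = 9.632×10^3 × 1.820² / (π² × 2.05×10^11) = 1.577×10^-8 m⁴
I_req = 1.577×10^4 mm⁴
Rectangle, weak axis: I_min = h·b³/12 with h = 113 mm fixed  ⇒  b = (12I/h)^(1/3) = 11.9 mm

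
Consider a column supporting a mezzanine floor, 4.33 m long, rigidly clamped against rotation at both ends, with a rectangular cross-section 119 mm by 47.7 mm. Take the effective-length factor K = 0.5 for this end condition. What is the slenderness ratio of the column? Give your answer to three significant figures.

λ ≈ 157

For a rectangle r_min = b/√12 = 47.7/√12 = 13.77 mm
L_e = K·L = 0.5 × 4.33 m = 2.165 m = 2165.0 mm
λ = L_e / r_min = 2165.0 / 13.77 = 157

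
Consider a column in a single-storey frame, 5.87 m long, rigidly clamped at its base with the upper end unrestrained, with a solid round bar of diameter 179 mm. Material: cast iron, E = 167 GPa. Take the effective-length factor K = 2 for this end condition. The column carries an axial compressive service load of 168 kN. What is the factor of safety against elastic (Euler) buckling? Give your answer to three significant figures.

I = πd⁴/64 = π×179⁴/64 = 5.039×10^7 mm⁴
I = 5.039×10^7 mm⁴ = 5.039×10^-5 m⁴
Effective length L_e = K·L = 2 × 5.87 = 11.74 m
P_cr = π²EI / L_e² = π² × 167×10⁹ × 5.039×10^-5 / 11.74² = 6.026×10^5 N
Factor of safety n = P_cr / P = 602.65 / 168 = 3.59

n ≈ 3.59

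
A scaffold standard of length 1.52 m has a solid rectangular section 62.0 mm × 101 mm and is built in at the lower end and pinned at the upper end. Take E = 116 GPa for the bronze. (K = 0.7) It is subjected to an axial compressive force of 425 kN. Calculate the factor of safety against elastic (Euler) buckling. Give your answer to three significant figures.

n ≈ 4.77

Buckling occurs about the weak axis: I_min = h·b³/12 with b = 62.0 mm (the shorter side).
I_min = 101×62.0³/12 = 2.006×10^6 mm⁴
I = 2.006×10^6 mm⁴ = 2.006×10^-6 m⁴
Effective length L_e = K·L = 0.7 × 1.52 = 1.064 m
P_cr = π²EI / L_e² = π² × 116×10⁹ × 2.006×10^-6 / 1.064² = 2.029×10^6 N
Factor of safety n = P_cr / P = 2028.6 / 425 = 4.77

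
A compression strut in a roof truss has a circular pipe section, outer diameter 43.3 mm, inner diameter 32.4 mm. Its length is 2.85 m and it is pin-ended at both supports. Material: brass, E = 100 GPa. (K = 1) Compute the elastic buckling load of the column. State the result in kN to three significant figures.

d_o = 43.3 mm, d_i = 32.4 mm
I = π(d_o⁴ − d_i⁴)/64 = π(43.3⁴ − 32.40⁴)/64 = 1.185×10^5 mm⁴
I = 1.185×10^5 mm⁴ = 1.185×10^-7 m⁴
Effective length L_e = K·L = 1 × 2.85 = 2.850 m
P_cr = π²EI / L_e² = π² × 100×10⁹ × 1.185×10^-7 / 2.850² = 1.439×10^4 N

P_cr ≈ 14.4 kN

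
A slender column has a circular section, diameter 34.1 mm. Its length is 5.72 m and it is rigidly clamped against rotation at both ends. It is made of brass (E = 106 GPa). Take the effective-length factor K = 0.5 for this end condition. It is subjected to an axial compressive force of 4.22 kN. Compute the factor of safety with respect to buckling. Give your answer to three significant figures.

n ≈ 2.01

I = πd⁴/64 = π×34.1⁴/64 = 6.637×10^4 mm⁴
I = 6.637×10^4 mm⁴ = 6.637×10^-8 m⁴
Effective length L_e = K·L = 0.5 × 5.72 = 2.860 m
P_cr = π²EI / L_e² = π² × 106×10⁹ × 6.637×10^-8 / 2.860² = 8.489×10^3 N
Factor of safety n = P_cr / P = 8.4891 / 4.22 = 2.01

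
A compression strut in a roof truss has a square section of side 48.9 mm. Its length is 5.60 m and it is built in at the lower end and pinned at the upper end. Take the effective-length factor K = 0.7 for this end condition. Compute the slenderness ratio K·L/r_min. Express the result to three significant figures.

For a square r = a/√12 = 48.9/√12 = 14.12 mm
L_e = K·L = 0.7 × 5.60 m = 3.920 m = 3920.0 mm
λ = L_e / r_min = 3920.0 / 14.12 = 278

λ ≈ 278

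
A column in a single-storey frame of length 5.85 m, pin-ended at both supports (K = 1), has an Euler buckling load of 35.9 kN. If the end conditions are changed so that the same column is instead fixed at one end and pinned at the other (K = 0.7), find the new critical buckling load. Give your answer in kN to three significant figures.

P_cr ≈ 73.3 kN

P_cr ∝ 1/K², so P_cr,new = P_cr,old × (K_old/K_new)² = 35.9 × (1/0.7)²
= 35.9 × 2.041 = 73.3 kN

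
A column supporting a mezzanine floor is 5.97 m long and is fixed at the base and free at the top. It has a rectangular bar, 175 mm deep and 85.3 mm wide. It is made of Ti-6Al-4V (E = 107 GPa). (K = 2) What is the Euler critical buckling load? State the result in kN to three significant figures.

Buckling occurs about the weak axis: I_min = h·b³/12 with b = 85.3 mm (the shorter side).
I_min = 175×85.3³/12 = 9.051×10^6 mm⁴
I = 9.051×10^6 mm⁴ = 9.051×10^-6 m⁴
Effective length L_e = K·L = 2 × 5.97 = 11.94 m
P_cr = π²EI / L_e² = π² × 107×10⁹ × 9.051×10^-6 / 11.94² = 6.705×10^4 N

P_cr ≈ 67.0 kN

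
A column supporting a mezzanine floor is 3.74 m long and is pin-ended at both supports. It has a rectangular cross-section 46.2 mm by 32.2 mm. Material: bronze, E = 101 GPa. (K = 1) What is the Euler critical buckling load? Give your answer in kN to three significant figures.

Buckling occurs about the weak axis: I_min = h·b³/12 with b = 32.2 mm (the shorter side).
I_min = 46.2×32.2³/12 = 1.285×10^5 mm⁴
I = 1.285×10^5 mm⁴ = 1.285×10^-7 m⁴
Effective length L_e = K·L = 1 × 3.74 = 3.740 m
P_cr = π²EI / L_e² = π² × 101×10⁹ × 1.285×10^-7 / 3.740² = 9.160×10^3 N

P_cr ≈ 9.16 kN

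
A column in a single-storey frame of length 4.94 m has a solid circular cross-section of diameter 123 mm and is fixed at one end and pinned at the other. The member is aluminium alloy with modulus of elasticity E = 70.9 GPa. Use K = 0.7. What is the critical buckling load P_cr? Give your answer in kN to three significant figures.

P_cr ≈ 657 kN

I = πd⁴/64 = π×123⁴/64 = 1.124×10^7 mm⁴
I = 1.124×10^7 mm⁴ = 1.124×10^-5 m⁴
Effective length L_e = K·L = 0.7 × 4.94 = 3.458 m
P_cr = π²EI / L_e² = π² × 70.9×10⁹ × 1.124×10^-5 / 3.458² = 6.575×10^5 N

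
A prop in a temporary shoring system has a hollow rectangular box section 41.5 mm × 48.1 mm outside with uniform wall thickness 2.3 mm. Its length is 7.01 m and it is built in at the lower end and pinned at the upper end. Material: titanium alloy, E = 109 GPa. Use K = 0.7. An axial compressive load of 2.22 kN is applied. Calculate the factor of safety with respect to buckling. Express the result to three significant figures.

n ≈ 2.10

Inner dimensions: h_i = 48.1 − 2×2.3 = 43.50 mm, b_i = 41.5 − 2×2.3 = 36.90 mm
Weak-axis I_min = (h_o·b_o³ − h_i·b_i³)/12 with b_o = 41.5, b_i = 36.90 mm (shorter outer/inner sides).
I_min = (48.1×41.5³ − 43.50×36.90³)/12 = 1.044×10^5 mm⁴
I = 1.044×10^5 mm⁴ = 1.044×10^-7 m⁴
Effective length L_e = K·L = 0.7 × 7.01 = 4.907 m
P_cr = π²EI / L_e² = π² × 109×10⁹ × 1.044×10^-7 / 4.907² = 4.662×10^3 N
Factor of safety n = P_cr / P = 4.6625 / 2.22 = 2.10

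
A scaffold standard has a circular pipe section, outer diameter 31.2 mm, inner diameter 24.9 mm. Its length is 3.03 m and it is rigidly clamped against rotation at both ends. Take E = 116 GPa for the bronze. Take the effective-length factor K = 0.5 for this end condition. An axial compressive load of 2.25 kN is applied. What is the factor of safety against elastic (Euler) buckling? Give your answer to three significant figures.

d_o = 31.2 mm, d_i = 24.9 mm
I = π(d_o⁴ − d_i⁴)/64 = π(31.2⁴ − 24.90⁴)/64 = 2.764×10^4 mm⁴
I = 2.764×10^4 mm⁴ = 2.764×10^-8 m⁴
Effective length L_e = K·L = 0.5 × 3.03 = 1.515 m
P_cr = π²EI / L_e² = π² × 116×10⁹ × 2.764×10^-8 / 1.515² = 1.379×10^4 N
Factor of safety n = P_cr / P = 13.789 / 2.25 = 6.13

n ≈ 6.13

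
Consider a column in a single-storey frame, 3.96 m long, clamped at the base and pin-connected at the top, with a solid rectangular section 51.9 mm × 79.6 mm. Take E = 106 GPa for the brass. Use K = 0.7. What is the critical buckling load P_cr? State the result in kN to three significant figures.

P_cr ≈ 126 kN

Buckling occurs about the weak axis: I_min = h·b³/12 with b = 51.9 mm (the shorter side).
I_min = 79.6×51.9³/12 = 9.273×10^5 mm⁴
I = 9.273×10^5 mm⁴ = 9.273×10^-7 m⁴
Effective length L_e = K·L = 0.7 × 3.96 = 2.772 m
P_cr = π²EI / L_e² = π² × 106×10⁹ × 9.273×10^-7 / 2.772² = 1.263×10^5 N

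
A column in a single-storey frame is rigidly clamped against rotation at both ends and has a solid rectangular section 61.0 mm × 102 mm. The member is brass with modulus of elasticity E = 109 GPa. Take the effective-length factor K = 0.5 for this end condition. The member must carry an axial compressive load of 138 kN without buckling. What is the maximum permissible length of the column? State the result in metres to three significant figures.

L_max ≈ 7.76 m

Buckling occurs about the weak axis: I_min = h·b³/12 with b = 61.0 mm (the shorter side).
I_min = 102×61.0³/12 = 1.929×10^6 mm⁴
I = 1.929×10^-6 m⁴
At the buckling limit P_cr = P = 1.380×10^5 N
From P_cr = π²EI/(K·L)²:  L = (1/K)·√(π²EI/P_cr) = (1/0.5)·√(π²×1.09×10^11×1.929×10^-6/1.380×10^5)
L = 7.76 m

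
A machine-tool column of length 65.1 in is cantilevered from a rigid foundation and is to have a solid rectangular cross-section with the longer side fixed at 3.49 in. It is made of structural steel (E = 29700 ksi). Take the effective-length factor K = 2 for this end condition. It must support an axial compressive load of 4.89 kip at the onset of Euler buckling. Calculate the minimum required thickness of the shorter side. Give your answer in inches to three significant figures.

L_e = K·L = 2 × 65.1 = 130.2 in
Required I = P_cr·L_e²/(π²E) = 4.890×10^3 × 130.2² / (π² × 2.97×10^7) = 0.2828 in⁴
Rectangle, weak axis: I_min = h·b³/12 with h = 3.49 in fixed  ⇒  b = (12I/h)^(1/3) = 0.991 in

b ≈ 0.991 in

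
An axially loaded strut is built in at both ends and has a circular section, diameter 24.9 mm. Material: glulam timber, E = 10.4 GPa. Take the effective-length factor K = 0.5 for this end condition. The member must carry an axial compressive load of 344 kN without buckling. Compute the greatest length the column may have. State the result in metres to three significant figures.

L_max ≈ 0.150 m

I = πd⁴/64 = π×24.9⁴/64 = 1.887×10^4 mm⁴
I = 1.887×10^-8 m⁴
At the buckling limit P_cr = P = 3.440×10^5 N
From P_cr = π²EI/(K·L)²:  L = (1/K)·√(π²EI/P_cr) = (1/0.5)·√(π²×1.04×10^10×1.887×10^-8/3.440×10^5)
L = 0.150 m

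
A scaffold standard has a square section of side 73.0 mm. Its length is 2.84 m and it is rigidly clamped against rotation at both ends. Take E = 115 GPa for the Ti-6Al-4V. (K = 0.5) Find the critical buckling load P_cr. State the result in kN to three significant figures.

I = a⁴/12 = 73.0⁴/12 = 2.367×10^6 mm⁴
I = 2.367×10^6 mm⁴ = 2.367×10^-6 m⁴
Effective length L_e = K·L = 0.5 × 2.84 = 1.420 m
P_cr = π²EI / L_e² = π² × 115×10⁹ × 2.367×10^-6 / 1.420² = 1.332×10^6 N

P_cr ≈ 1330 kN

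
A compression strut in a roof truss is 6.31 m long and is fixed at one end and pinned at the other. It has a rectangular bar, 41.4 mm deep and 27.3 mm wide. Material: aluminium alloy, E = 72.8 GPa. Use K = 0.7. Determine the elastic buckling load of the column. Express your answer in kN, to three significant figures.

P_cr ≈ 2.59 kN

Buckling occurs about the weak axis: I_min = h·b³/12 with b = 27.3 mm (the shorter side).
I_min = 41.4×27.3³/12 = 7.020×10^4 mm⁴
I = 7.020×10^4 mm⁴ = 7.020×10^-8 m⁴
Effective length L_e = K·L = 0.7 × 6.31 = 4.417 m
P_cr = π²EI / L_e² = π² × 72.8×10⁹ × 7.020×10^-8 / 4.417² = 2.585×10^3 N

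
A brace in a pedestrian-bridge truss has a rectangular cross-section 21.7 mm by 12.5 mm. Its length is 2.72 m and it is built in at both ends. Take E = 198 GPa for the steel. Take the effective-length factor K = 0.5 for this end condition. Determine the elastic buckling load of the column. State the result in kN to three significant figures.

Buckling occurs about the weak axis: I_min = h·b³/12 with b = 12.5 mm (the shorter side).
I_min = 21.7×12.5³/12 = 3.532×10^3 mm⁴
I = 3.532×10^3 mm⁴ = 3.532×10^-9 m⁴
Effective length L_e = K·L = 0.5 × 2.72 = 1.360 m
P_cr = π²EI / L_e² = π² × 198×10⁹ × 3.532×10^-9 / 1.360² = 3.732×10^3 N

P_cr ≈ 3.73 kN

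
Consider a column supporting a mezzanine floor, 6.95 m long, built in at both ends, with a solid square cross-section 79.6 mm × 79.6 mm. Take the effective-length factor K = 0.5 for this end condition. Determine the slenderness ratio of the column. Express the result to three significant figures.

λ ≈ 151

I = a⁴/12 = 79.6⁴/12 = 3.346×10^6 mm⁴
A = 6.336×10^3 mm²;  r_min = √(I/A) = √(3.346×10^6/6.336×10^3) = 22.98 mm
L_e = K·L = 0.5 × 6.95 m = 3.475 m = 3475.0 mm
λ = L_e / r_min = 3475.0 / 22.98 = 151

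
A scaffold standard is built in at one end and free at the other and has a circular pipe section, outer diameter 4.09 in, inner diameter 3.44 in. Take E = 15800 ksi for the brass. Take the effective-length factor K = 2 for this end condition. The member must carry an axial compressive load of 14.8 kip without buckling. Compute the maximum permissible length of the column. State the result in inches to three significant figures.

d_o = 4.09 in, d_i = 3.44 in
I = π(d_o⁴ − d_i⁴)/64 = π(4.09⁴ − 3.440⁴)/64 = 6.862 in⁴
At the buckling limit P_cr = P = 1.480×10^4 lb
From P_cr = π²EI/(K·L)²:  L = (1/K)·√(π²EI/P_cr) = (1/2)·√(π²×1.58×10^7×6.862/1.480×10^4)
L = 134 in

L_max ≈ 134 in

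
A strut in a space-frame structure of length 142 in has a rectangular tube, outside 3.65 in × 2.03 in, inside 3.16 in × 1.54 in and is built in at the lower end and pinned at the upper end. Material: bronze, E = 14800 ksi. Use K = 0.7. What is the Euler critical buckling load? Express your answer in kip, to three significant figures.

Weak-axis I_min = (h_o·b_o³ − h_i·b_i³)/12 with b_o = 2.03, b_i = 1.540 in (shorter outer/inner sides).
I_min = (3.65×2.03³ − 3.160×1.540³)/12 = 1.583 in⁴
Effective length L_e = K·L = 0.7 × 142 = 99.40 in
P_cr = π²EI / L_e² = π² × 14800×10³ × 1.583 / 99.40² = 2.340×10^4 lb

P_cr ≈ 23.4 kip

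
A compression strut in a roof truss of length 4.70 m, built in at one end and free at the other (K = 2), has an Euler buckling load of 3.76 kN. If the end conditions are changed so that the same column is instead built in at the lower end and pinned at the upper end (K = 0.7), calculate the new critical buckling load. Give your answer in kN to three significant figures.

P_cr ∝ 1/K², so P_cr,new = P_cr,old × (K_old/K_new)² = 3.76 × (2/0.7)²
= 3.76 × 8.163 = 30.7 kN

P_cr ≈ 30.7 kN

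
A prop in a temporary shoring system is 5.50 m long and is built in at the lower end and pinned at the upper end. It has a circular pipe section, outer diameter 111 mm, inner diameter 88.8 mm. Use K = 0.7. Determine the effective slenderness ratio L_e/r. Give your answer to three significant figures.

d_o = 111 mm, d_i = 88.8 mm
I = π(d_o⁴ − d_i⁴)/64 = π(111⁴ − 88.80⁴)/64 = 4.400×10^6 mm⁴
A = 3.484×10^3 mm²;  r_min = √(I/A) = √(4.400×10^6/3.484×10^3) = 35.54 mm
L_e = K·L = 0.7 × 5.50 m = 3.850 m = 3850.0 mm
λ = L_e / r_min = 3850.0 / 35.54 = 108

λ ≈ 108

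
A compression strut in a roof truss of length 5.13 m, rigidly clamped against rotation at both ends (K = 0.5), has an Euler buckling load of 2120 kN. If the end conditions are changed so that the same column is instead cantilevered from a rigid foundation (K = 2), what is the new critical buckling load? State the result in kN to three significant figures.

P_cr ≈ 132 kN

P_cr ∝ 1/K², so P_cr,new = P_cr,old × (K_old/K_new)² = 2120 × (0.5/2)²
= 2120 × 0.06250 = 132 kN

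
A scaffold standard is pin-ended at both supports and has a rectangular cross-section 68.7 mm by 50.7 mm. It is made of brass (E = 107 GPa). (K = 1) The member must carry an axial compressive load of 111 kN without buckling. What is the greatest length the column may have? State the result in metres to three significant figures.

L_max ≈ 2.66 m

Buckling occurs about the weak axis: I_min = h·b³/12 with b = 50.7 mm (the shorter side).
I_min = 68.7×50.7³/12 = 7.461×10^5 mm⁴
I = 7.461×10^-7 m⁴
At the buckling limit P_cr = P = 1.110×10^5 N
From P_cr = π²EI/(K·L)²:  L = (1/K)·√(π²EI/P_cr) = (1/1)·√(π²×1.07×10^11×7.461×10^-7/1.110×10^5)
L = 2.66 m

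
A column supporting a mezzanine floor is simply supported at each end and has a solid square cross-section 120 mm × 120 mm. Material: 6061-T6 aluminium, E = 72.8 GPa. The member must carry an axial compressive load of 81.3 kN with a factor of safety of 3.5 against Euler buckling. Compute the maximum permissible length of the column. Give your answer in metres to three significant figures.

L_max ≈ 6.61 m

I = a⁴/12 = 120⁴/12 = 1.728×10^7 mm⁴
I = 1.728×10^-5 m⁴
Required critical load P_cr = n·P = 3.5 × 81.3 = 284.6 kN = 2.845×10^5 N
From P_cr = π²EI/(K·L)²:  L = (1/K)·√(π²EI/P_cr) = (1/1)·√(π²×7.28×10^10×1.728×10^-5/2.845×10^5)
L = 6.61 m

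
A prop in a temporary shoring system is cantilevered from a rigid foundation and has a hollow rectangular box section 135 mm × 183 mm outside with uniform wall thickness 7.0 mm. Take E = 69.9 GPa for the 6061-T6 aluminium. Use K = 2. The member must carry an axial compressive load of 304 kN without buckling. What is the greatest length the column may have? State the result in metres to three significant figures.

Inner dimensions: h_i = 183 − 2×7.0 = 169.0 mm, b_i = 135 − 2×7.0 = 121.0 mm
Weak-axis I_min = (h_o·b_o³ − h_i·b_i³)/12 with b_o = 135, b_i = 121.0 mm (shorter outer/inner sides).
I_min = (183×135³ − 169.0×121.0³)/12 = 1.257×10^7 mm⁴
I = 1.257×10^-5 m⁴
At the buckling limit P_cr = P = 3.040×10^5 N
From P_cr = π²EI/(K·L)²:  L = (1/K)·√(π²EI/P_cr) = (1/2)·√(π²×6.99×10^10×1.257×10^-5/3.040×10^5)
L = 2.67 m

L_max ≈ 2.67 m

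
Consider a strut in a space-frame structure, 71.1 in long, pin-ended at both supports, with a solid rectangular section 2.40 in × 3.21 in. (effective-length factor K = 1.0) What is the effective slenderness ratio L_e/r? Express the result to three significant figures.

For a rectangle r_min = b/√12 = 2.40/√12 = 0.6928 in
L_e = K·L = 1 × 71.1 = 71.10 in
λ = L_e / r_min = 71.100 / 0.6928 = 103

λ ≈ 103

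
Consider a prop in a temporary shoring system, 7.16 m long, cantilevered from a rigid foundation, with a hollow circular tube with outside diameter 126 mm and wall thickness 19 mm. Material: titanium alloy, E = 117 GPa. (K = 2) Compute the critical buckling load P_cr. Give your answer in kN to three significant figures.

Inner diameter d_i = 126 − 2×19 = 88.00 mm
I = π(d_o⁴ − d_i⁴)/64 = π(126⁴ − 88.00⁴)/64 = 9.429×10^6 mm⁴
I = 9.429×10^6 mm⁴ = 9.429×10^-6 m⁴
Effective length L_e = K·L = 2 × 7.16 = 14.32 m
P_cr = π²EI / L_e² = π² × 117×10⁹ × 9.429×10^-6 / 14.32² = 5.309×10^4 N

P_cr ≈ 53.1 kN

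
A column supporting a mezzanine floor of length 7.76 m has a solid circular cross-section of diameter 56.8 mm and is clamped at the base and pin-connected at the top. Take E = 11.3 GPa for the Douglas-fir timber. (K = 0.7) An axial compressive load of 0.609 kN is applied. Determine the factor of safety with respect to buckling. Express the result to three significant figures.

I = πd⁴/64 = π×56.8⁴/64 = 5.109×10^5 mm⁴
I = 5.109×10^5 mm⁴ = 5.109×10^-7 m⁴
Effective length L_e = K·L = 0.7 × 7.76 = 5.432 m
P_cr = π²EI / L_e² = π² × 11.3×10⁹ × 5.109×10^-7 / 5.432² = 1.931×10^3 N
Factor of safety n = P_cr / P = 1.9312 / 0.609 = 3.17

n ≈ 3.17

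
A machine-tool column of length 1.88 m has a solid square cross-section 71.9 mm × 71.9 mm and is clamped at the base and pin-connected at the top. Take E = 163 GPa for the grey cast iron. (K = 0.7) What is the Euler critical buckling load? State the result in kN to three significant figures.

P_cr ≈ 2070 kN

I = a⁴/12 = 71.9⁴/12 = 2.227×10^6 mm⁴
I = 2.227×10^6 mm⁴ = 2.227×10^-6 m⁴
Effective length L_e = K·L = 0.7 × 1.88 = 1.316 m
P_cr = π²EI / L_e² = π² × 163×10⁹ × 2.227×10^-6 / 1.316² = 2.069×10^6 N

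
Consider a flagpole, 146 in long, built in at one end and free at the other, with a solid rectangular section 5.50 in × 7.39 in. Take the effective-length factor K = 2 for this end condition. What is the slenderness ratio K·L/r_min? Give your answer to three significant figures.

For a rectangle r_min = b/√12 = 5.50/√12 = 1.588 in
L_e = K·L = 2 × 146 = 292.0 in
λ = L_e / r_min = 292.00 / 1.588 = 184

λ ≈ 184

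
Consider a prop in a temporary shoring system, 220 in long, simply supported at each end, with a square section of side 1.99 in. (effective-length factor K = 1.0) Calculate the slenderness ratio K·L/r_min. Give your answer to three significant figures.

For a square r = a/√12 = 1.99/√12 = 0.5745 in
L_e = K·L = 1 × 220 = 220.0 in
λ = L_e / r_min = 220.00 / 0.5745 = 383

λ ≈ 383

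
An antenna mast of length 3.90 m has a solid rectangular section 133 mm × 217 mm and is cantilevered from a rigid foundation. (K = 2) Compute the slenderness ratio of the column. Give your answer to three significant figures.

Buckling occurs about the weak axis: I_min = h·b³/12 with b = 133 mm (the shorter side).
I_min = 217×133³/12 = 4.254×10^7 mm⁴
A = 2.886×10^4 mm²;  r_min = √(I/A) = √(4.254×10^7/2.886×10^4) = 38.39 mm
L_e = K·L = 2 × 3.90 m = 7.800 m = 7800.0 mm
λ = L_e / r_min = 7800.0 / 38.39 = 203

λ ≈ 203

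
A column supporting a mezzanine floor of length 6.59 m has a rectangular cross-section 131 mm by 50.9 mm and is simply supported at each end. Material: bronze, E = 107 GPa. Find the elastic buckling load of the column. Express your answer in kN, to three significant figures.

P_cr ≈ 35.0 kN

Buckling occurs about the weak axis: I_min = h·b³/12 with b = 50.9 mm (the shorter side).
I_min = 131×50.9³/12 = 1.440×10^6 mm⁴
I = 1.440×10^6 mm⁴ = 1.440×10^-6 m⁴
Effective length L_e = K·L = 1 × 6.59 = 6.590 m
P_cr = π²EI / L_e² = π² × 107×10⁹ × 1.440×10^-6 / 6.590² = 3.501×10^4 N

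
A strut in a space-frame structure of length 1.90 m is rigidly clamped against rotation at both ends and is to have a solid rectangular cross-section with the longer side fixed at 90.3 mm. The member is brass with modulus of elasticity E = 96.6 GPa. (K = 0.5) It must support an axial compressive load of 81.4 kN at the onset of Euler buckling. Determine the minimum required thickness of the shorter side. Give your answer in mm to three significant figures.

b ≈ 21.7 mm

L_e = K·L = 0.5 × 1.90 = 0.9500 m
Required I = P_cr·L_e²/(π²E) = 8.140×10^4 × 0.9500² / (π² × 9.66×10^10) = 7.705×10^-8 m⁴
I_req = 7.705×10^4 mm⁴
Rectangle, weak axis: I_min = h·b³/12 with h = 90.3 mm fixed  ⇒  b = (12I/h)^(1/3) = 21.7 mm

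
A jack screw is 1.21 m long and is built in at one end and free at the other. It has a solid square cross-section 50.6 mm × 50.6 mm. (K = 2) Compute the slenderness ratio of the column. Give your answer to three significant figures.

For a square r = a/√12 = 50.6/√12 = 14.61 mm
L_e = K·L = 2 × 1.21 m = 2.420 m = 2420.0 mm
λ = L_e / r_min = 2420.0 / 14.61 = 166

λ ≈ 166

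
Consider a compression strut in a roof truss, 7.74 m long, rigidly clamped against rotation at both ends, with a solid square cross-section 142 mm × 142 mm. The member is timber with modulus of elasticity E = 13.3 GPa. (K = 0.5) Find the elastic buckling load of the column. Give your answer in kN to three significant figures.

P_cr ≈ 297 kN

I = a⁴/12 = 142⁴/12 = 3.388×10^7 mm⁴
I = 3.388×10^7 mm⁴ = 3.388×10^-5 m⁴
Effective length L_e = K·L = 0.5 × 7.74 = 3.870 m
P_cr = π²EI / L_e² = π² × 13.3×10⁹ × 3.388×10^-5 / 3.870² = 2.970×10^5 N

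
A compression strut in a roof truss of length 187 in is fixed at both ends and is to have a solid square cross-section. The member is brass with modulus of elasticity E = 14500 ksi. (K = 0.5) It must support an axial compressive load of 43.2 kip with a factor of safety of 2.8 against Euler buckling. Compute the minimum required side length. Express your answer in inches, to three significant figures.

a ≈ 3.07 in

Required P_cr = n·P = 2.8 × 43.2 = 121.0 kip
L_e = K·L = 0.5 × 187 = 93.50 in
Required I = P_cr·L_e²/(π²E) = 1.210×10^5 × 93.50² / (π² × 1.45×10^7) = 7.389 in⁴
Solid square: I = a⁴/12  ⇒  a = (12I)^(1/4) = (12×7.389)^(1/4) = 3.07 in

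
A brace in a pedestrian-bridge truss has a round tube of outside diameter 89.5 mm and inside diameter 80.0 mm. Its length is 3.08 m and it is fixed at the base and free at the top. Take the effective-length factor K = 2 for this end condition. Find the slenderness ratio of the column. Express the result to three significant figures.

d_o = 89.5 mm, d_i = 80.0 mm
I = π(d_o⁴ − d_i⁴)/64 = π(89.5⁴ − 80.00⁴)/64 = 1.139×10^6 mm⁴
A = 1.265×10^3 mm²;  r_min = √(I/A) = √(1.139×10^6/1.265×10^3) = 30.01 mm
L_e = K·L = 2 × 3.08 m = 6.160 m = 6160.0 mm
λ = L_e / r_min = 6160.0 / 30.01 = 205

λ ≈ 205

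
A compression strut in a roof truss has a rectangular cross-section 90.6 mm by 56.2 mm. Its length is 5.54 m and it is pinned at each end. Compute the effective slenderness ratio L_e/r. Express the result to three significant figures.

λ ≈ 341

For a rectangle r_min = b/√12 = 56.2/√12 = 16.22 mm
L_e = K·L = 1 × 5.54 m = 5.540 m = 5540.0 mm
λ = L_e / r_min = 5540.0 / 16.22 = 341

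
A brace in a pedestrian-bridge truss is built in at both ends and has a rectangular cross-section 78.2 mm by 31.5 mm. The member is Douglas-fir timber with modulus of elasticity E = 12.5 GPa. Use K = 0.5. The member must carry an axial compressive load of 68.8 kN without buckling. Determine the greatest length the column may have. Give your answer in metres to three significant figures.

Buckling occurs about the weak axis: I_min = h·b³/12 with b = 31.5 mm (the shorter side).
I_min = 78.2×31.5³/12 = 2.037×10^5 mm⁴
I = 2.037×10^-7 m⁴
At the buckling limit P_cr = P = 6.880×10^4 N
From P_cr = π²EI/(K·L)²:  L = (1/K)·√(π²EI/P_cr) = (1/0.5)·√(π²×1.25×10^10×2.037×10^-7/6.880×10^4)
L = 1.21 m

L_max ≈ 1.21 m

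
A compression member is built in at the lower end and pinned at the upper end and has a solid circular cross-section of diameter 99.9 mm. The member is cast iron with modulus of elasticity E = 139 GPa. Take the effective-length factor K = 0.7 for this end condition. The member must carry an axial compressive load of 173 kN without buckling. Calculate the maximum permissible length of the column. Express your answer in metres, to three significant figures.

L_max ≈ 8.90 m

I = πd⁴/64 = π×99.9⁴/64 = 4.889×10^6 mm⁴
I = 4.889×10^-6 m⁴
At the buckling limit P_cr = P = 1.730×10^5 N
From P_cr = π²EI/(K·L)²:  L = (1/K)·√(π²EI/P_cr) = (1/0.7)·√(π²×1.39×10^11×4.889×10^-6/1.730×10^5)
L = 8.90 m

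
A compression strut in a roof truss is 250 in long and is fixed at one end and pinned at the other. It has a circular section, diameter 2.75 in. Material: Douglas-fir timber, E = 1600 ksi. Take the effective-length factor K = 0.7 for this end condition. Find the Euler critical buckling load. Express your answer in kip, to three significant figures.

I = πd⁴/64 = π×2.75⁴/64 = 2.807 in⁴
Effective length L_e = K·L = 0.7 × 250 = 175.0 in
P_cr = π²EI / L_e² = π² × 1600×10³ × 2.807 / 175.0² = 1.448×10^3 lb

P_cr ≈ 1.45 kip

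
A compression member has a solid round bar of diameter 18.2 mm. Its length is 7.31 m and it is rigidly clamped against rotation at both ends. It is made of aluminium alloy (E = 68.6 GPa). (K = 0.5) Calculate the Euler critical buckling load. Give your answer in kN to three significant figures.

I = πd⁴/64 = π×18.2⁴/64 = 5.386×10^3 mm⁴
I = 5.386×10^3 mm⁴ = 5.386×10^-9 m⁴
Effective length L_e = K·L = 0.5 × 7.31 = 3.655 m
P_cr = π²EI / L_e² = π² × 68.6×10⁹ × 5.386×10^-9 / 3.655² = 273.0 N

P_cr ≈ 0.273 kN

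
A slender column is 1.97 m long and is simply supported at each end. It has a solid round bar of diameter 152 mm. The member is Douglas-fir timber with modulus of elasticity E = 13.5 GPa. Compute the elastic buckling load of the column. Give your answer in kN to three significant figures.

P_cr ≈ 900 kN

I = πd⁴/64 = π×152⁴/64 = 2.620×10^7 mm⁴
I = 2.620×10^7 mm⁴ = 2.620×10^-5 m⁴
Effective length L_e = K·L = 1 × 1.97 = 1.970 m
P_cr = π²EI / L_e² = π² × 13.5×10⁹ × 2.620×10^-5 / 1.970² = 8.996×10^5 N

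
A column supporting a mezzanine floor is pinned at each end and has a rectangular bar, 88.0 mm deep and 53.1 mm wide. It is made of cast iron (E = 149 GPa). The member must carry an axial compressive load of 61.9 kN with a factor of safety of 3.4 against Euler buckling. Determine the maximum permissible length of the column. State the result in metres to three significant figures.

Buckling occurs about the weak axis: I_min = h·b³/12 with b = 53.1 mm (the shorter side).
I_min = 88.0×53.1³/12 = 1.098×10^6 mm⁴
I = 1.098×10^-6 m⁴
Required critical load P_cr = n·P = 3.4 × 61.9 = 210.5 kN = 2.105×10^5 N
From P_cr = π²EI/(K·L)²:  L = (1/K)·√(π²EI/P_cr) = (1/1)·√(π²×1.49×10^11×1.098×10^-6/2.105×10^5)
L = 2.77 m

L_max ≈ 2.77 m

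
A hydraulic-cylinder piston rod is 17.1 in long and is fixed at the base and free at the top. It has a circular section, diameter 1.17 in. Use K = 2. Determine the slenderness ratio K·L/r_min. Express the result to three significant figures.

λ ≈ 117

I = πd⁴/64 = π×1.17⁴/64 = 9.198×10^-2 in⁴
A = 1.075 in²;  r_min = √(I/A) = √(9.198×10^-2/1.075) = 0.2925 in
L_e = K·L = 2 × 17.1 = 34.20 in
λ = L_e / r_min = 34.200 / 0.2925 = 117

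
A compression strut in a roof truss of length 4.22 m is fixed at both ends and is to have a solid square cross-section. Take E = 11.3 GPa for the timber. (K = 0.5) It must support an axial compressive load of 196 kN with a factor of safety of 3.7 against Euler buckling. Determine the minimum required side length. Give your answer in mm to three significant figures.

Required P_cr = n·P = 3.7 × 196 = 725.2 kN
L_e = K·L = 0.5 × 4.22 = 2.110 m
Required I = P_cr·L_e²/(π²E) = 7.252×10^5 × 2.110² / (π² × 1.13×10^10) = 2.895×10^-5 m⁴
I_req = 2.895×10^7 mm⁴
Solid square: I = a⁴/12  ⇒  a = (12I)^(1/4) = (12×2.895×10^7)^(1/4) = 137 mm

a ≈ 137 mm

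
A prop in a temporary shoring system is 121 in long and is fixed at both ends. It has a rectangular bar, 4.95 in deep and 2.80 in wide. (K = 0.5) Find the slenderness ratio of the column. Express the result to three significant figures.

λ ≈ 74.8

For a rectangle r_min = b/√12 = 2.80/√12 = 0.8083 in
L_e = K·L = 0.5 × 121 = 60.50 in
λ = L_e / r_min = 60.500 / 0.8083 = 74.8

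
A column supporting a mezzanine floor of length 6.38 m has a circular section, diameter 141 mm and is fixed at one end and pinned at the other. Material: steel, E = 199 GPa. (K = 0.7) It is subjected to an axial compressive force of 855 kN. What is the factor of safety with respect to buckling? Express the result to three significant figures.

n ≈ 2.23

I = πd⁴/64 = π×141⁴/64 = 1.940×10^7 mm⁴
I = 1.940×10^7 mm⁴ = 1.940×10^-5 m⁴
Effective length L_e = K·L = 0.7 × 6.38 = 4.466 m
P_cr = π²EI / L_e² = π² × 199×10⁹ × 1.940×10^-5 / 4.466² = 1.911×10^6 N
Factor of safety n = P_cr / P = 1910.6 / 855 = 2.23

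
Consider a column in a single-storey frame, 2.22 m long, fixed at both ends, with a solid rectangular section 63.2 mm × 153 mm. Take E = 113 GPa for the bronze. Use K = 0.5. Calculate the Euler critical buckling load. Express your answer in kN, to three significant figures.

Buckling occurs about the weak axis: I_min = h·b³/12 with b = 63.2 mm (the shorter side).
I_min = 153×63.2³/12 = 3.219×10^6 mm⁴
I = 3.219×10^6 mm⁴ = 3.219×10^-6 m⁴
Effective length L_e = K·L = 0.5 × 2.22 = 1.110 m
P_cr = π²EI / L_e² = π² × 113×10⁹ × 3.219×10^-6 / 1.110² = 2.913×10^6 N

P_cr ≈ 2910 kN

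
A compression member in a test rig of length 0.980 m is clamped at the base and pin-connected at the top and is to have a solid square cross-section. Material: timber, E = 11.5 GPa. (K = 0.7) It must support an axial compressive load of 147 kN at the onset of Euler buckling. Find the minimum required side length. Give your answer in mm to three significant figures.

L_e = K·L = 0.7 × 0.980 = 0.6860 m
Required I = P_cr·L_e²/(π²E) = 1.470×10^5 × 0.6860² / (π² × 1.15×10^10) = 6.095×10^-7 m⁴
I_req = 6.095×10^5 mm⁴
Solid square: I = a⁴/12  ⇒  a = (12I)^(1/4) = (12×6.095×10^5)^(1/4) = 52.0 mm

a ≈ 52.0 mm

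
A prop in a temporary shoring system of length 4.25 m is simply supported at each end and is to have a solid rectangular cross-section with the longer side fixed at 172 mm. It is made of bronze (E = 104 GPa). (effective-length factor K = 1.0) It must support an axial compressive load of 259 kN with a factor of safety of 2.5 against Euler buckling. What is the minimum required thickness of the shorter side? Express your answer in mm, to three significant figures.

b ≈ 92.6 mm

Required P_cr = n·P = 2.5 × 259 = 647.5 kN
L_e = K·L = 1 × 4.25 = 4.250 m
Required I = P_cr·L_e²/(π²E) = 6.475×10^5 × 4.250² / (π² × 1.04×10^11) = 1.139×10^-5 m⁴
I_req = 1.139×10^7 mm⁴
Rectangle, weak axis: I_min = h·b³/12 with h = 172 mm fixed  ⇒  b = (12I/h)^(1/3) = 92.6 mm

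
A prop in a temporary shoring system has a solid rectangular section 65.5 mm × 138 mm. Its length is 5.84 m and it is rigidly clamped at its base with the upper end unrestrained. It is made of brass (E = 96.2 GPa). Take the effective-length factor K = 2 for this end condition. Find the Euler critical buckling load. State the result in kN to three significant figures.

P_cr ≈ 22.5 kN

Buckling occurs about the weak axis: I_min = h·b³/12 with b = 65.5 mm (the shorter side).
I_min = 138×65.5³/12 = 3.232×10^6 mm⁴
I = 3.232×10^6 mm⁴ = 3.232×10^-6 m⁴
Effective length L_e = K·L = 2 × 5.84 = 11.68 m
P_cr = π²EI / L_e² = π² × 96.2×10⁹ × 3.232×10^-6 / 11.68² = 2.249×10^4 N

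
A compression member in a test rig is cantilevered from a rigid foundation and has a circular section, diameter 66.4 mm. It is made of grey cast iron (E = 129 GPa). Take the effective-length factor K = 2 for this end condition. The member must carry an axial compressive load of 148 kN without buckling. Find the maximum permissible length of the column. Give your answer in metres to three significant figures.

L_max ≈ 1.43 m

I = πd⁴/64 = π×66.4⁴/64 = 9.542×10^5 mm⁴
I = 9.542×10^-7 m⁴
At the buckling limit P_cr = P = 1.480×10^5 N
From P_cr = π²EI/(K·L)²:  L = (1/K)·√(π²EI/P_cr) = (1/2)·√(π²×1.29×10^11×9.542×10^-7/1.480×10^5)
L = 1.43 m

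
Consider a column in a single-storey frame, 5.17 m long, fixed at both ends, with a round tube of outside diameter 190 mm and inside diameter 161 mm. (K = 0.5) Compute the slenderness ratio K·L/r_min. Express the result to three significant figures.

λ ≈ 41.5

d_o = 190 mm, d_i = 161 mm
I = π(d_o⁴ − d_i⁴)/64 = π(190⁴ − 161.0⁴)/64 = 3.099×10^7 mm⁴
A = 7.995×10^3 mm²;  r_min = √(I/A) = √(3.099×10^7/7.995×10^3) = 62.26 mm
L_e = K·L = 0.5 × 5.17 m = 2.585 m = 2585.0 mm
λ = L_e / r_min = 2585.0 / 62.26 = 41.5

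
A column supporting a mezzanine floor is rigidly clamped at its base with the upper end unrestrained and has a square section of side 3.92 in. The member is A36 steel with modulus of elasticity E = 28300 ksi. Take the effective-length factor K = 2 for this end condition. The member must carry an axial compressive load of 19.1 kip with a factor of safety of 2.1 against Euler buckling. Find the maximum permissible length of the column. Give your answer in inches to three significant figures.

L_max ≈ 185 in

I = a⁴/12 = 3.92⁴/12 = 19.68 in⁴
Required critical load P_cr = n·P = 2.1 × 19.1 = 40.11 kip = 4.011×10^4 lb
From P_cr = π²EI/(K·L)²:  L = (1/K)·√(π²EI/P_cr) = (1/2)·√(π²×2.83×10^7×19.68/4.011×10^4)
L = 185 in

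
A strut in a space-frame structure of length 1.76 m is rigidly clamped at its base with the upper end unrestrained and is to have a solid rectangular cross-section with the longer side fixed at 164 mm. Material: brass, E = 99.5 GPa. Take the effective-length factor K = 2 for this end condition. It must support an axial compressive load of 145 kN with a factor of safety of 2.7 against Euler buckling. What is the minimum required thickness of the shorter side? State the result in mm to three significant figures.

Required P_cr = n·P = 2.7 × 145 = 391.5 kN
L_e = K·L = 2 × 1.76 = 3.520 m
Required I = P_cr·L_e²/(π²E) = 3.915×10^5 × 3.520² / (π² × 9.95×10^10) = 4.940×10^-6 m⁴
I_req = 4.940×10^6 mm⁴
Rectangle, weak axis: I_min = h·b³/12 with h = 164 mm fixed  ⇒  b = (12I/h)^(1/3) = 71.2 mm

b ≈ 71.2 mm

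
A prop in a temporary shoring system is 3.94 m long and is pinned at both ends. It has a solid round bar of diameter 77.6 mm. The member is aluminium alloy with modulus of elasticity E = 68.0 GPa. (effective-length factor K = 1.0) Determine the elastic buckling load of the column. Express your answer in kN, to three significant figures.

P_cr ≈ 77.0 kN

I = πd⁴/64 = π×77.6⁴/64 = 1.780×10^6 mm⁴
I = 1.780×10^6 mm⁴ = 1.780×10^-6 m⁴
Effective length L_e = K·L = 1 × 3.94 = 3.940 m
P_cr = π²EI / L_e² = π² × 68.0×10⁹ × 1.780×10^-6 / 3.940² = 7.695×10^4 N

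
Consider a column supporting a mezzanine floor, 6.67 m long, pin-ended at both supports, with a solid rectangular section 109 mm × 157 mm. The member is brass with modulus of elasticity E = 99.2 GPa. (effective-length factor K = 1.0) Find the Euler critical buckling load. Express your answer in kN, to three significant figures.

P_cr ≈ 373 kN

Buckling occurs about the weak axis: I_min = h·b³/12 with b = 109 mm (the shorter side).
I_min = 157×109³/12 = 1.694×10^7 mm⁴
I = 1.694×10^7 mm⁴ = 1.694×10^-5 m⁴
Effective length L_e = K·L = 1 × 6.67 = 6.670 m
P_cr = π²EI / L_e² = π² × 99.2×10⁹ × 1.694×10^-5 / 6.670² = 3.729×10^5 N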